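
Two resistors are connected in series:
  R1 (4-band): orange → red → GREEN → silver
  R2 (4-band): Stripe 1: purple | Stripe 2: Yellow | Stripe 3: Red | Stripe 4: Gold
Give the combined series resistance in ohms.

3207400 Ω

R1: orange, red → 32; green ×10^5 → 3200000 Ω.
R2: violet, yellow → 74; red ×10^2 → 7400 Ω.
Series: 3200000 + 7400 = 3207400 Ω.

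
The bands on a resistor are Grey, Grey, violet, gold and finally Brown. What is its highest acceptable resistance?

Grey → 8 (first significant figure)
Grey → 8 (second significant figure)
Violet → 7 (third significant figure)
Gold → ×0.1 multiplier
Brown → ±1% tolerance
887 × 0.1 = 88.7 Ω
Highest = 88.7 × (1 + 1/100) = 89.587 Ω.

89.587 Ω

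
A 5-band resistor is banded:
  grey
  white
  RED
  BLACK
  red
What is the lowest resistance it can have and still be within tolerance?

874.16 Ω

Grey → 8 (first significant figure)
White → 9 (second significant figure)
Red → 2 (third significant figure)
Black → ×1 multiplier
Red → ±2% tolerance
892 × 1 = 892 Ω
Lowest = 892 × (1 − 2/100) = 874.16 Ω.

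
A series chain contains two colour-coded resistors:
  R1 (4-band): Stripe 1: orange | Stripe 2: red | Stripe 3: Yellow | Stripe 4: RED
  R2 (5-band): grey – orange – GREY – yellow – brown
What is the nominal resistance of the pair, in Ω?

8700000 Ω

R1: orange, red → 32; yellow ×10^4 → 320000 Ω.
R2: grey, orange, grey → 838; yellow ×10^4 → 8380000 Ω.
Series: 320000 + 8380000 = 8700000 Ω.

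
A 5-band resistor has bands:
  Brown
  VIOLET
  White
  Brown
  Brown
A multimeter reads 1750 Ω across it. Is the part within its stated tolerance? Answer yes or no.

Brown → 1 (first significant figure)
Violet → 7 (second significant figure)
White → 9 (third significant figure)
Brown → ×10 multiplier
Brown → ±1% tolerance
179 × 10 = 1790 Ω
Allowed range: 1772.1 Ω to 1807.9 Ω.
1750 Ω lies outside that range.

no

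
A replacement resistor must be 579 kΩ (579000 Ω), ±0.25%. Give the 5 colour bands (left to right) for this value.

green, violet, white, orange, blue

579000 Ω = 579 × 10^3.
5 → green
7 → violet
9 → white
Multiplier 10^3 → orange.
±0.25% tolerance → blue.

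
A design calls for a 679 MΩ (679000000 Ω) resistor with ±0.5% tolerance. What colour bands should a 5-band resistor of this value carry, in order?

679000000 Ω = 679 × 10^6.
6 → blue
7 → violet
9 → white
Multiplier 10^6 → blue.
±0.5% tolerance → green.

blue, violet, white, blue, green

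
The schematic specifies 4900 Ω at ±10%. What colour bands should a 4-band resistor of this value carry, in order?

4900 Ω = 49 × 10^2.
4 → yellow
9 → white
Multiplier 10^2 → red.
±10% tolerance → silver.

yellow, white, red, silver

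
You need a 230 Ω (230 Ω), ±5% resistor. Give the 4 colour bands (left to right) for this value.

red, orange, brown, gold

230 Ω = 23 × 10^1.
2 → red
3 → orange
Multiplier 10^1 → brown.
±5% tolerance → gold.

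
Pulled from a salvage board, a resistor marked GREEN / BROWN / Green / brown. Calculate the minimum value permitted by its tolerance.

5049000 Ω

Green → 5 (first significant figure)
Brown → 1 (second significant figure)
Green → ×10^5 multiplier
Brown → ±1% tolerance
51 × 100000 = 5100000 Ω
Minimum = 5100000 × (1 − 1/100) = 5049000 Ω.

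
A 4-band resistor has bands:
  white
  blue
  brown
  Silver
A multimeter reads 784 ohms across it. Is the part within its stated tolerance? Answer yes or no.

no

White → 9 (first significant figure)
Blue → 6 (second significant figure)
Brown → ×10 multiplier
Silver → ±10% tolerance
96 × 10 = 960 Ω
Allowed range: 864 Ω to 1056 Ω.
784 ohms lies outside that range.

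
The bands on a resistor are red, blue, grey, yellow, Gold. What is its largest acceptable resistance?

Red → 2 (first significant figure)
Blue → 6 (second significant figure)
Grey → 8 (third significant figure)
Yellow → ×10^4 multiplier
Gold → ±5% tolerance
268 × 10000 = 2680000 Ω
Largest = 2680000 × (1 + 5/100) = 2814000 Ω.

2814000 Ω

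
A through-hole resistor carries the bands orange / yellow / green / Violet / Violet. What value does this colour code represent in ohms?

Orange → 3 (first significant figure)
Yellow → 4 (second significant figure)
Green → 5 (third significant figure)
Violet → ×10^7 multiplier
345 × 10000000 = 3450000000 Ω

3450000000 Ω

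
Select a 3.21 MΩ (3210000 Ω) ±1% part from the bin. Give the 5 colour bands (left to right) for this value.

orange, red, brown, yellow, brown

3210000 Ω = 321 × 10^4.
3 → orange
2 → red
1 → brown
Multiplier 10^4 → yellow.
±1% tolerance → brown.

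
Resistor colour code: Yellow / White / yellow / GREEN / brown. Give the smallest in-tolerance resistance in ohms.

48906000 Ω

Yellow → 4 (first significant figure)
White → 9 (second significant figure)
Yellow → 4 (third significant figure)
Green → ×10^5 multiplier
Brown → ±1% tolerance
494 × 100000 = 49400000 Ω
Smallest = 49400000 × (1 − 1/100) = 48906000 Ω.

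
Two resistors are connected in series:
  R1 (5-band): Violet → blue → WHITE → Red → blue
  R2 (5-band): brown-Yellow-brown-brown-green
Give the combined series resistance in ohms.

R1: violet, blue, white → 769; red ×10^2 → 76900 Ω.
R2: brown, yellow, brown → 141; brown ×10 → 1410 Ω.
Series: 76900 + 1410 = 78310 Ω.

78310 Ω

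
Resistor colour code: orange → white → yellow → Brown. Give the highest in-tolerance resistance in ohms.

393900 Ω

Orange → 3 (first significant figure)
White → 9 (second significant figure)
Yellow → ×10^4 multiplier
Brown → ±1% tolerance
39 × 10000 = 390000 Ω
Highest = 390000 × (1 + 1/100) = 393900 Ω.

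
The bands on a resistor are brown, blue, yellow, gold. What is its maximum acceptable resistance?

168000 Ω

Brown → 1 (first significant figure)
Blue → 6 (second significant figure)
Yellow → ×10^4 multiplier
Gold → ±5% tolerance
16 × 10000 = 160000 Ω
Maximum = 160000 × (1 + 5/100) = 168000 Ω.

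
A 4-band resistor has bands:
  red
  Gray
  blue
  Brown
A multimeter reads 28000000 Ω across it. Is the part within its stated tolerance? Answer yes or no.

yes

Red → 2 (first significant figure)
Grey → 8 (second significant figure)
Blue → ×10^6 multiplier
Brown → ±1% tolerance
28 × 1000000 = 28000000 Ω
Allowed range: 27720000 Ω to 28280000 Ω.
28000000 Ω lies inside that range.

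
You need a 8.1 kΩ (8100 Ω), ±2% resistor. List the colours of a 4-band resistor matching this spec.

8100 Ω = 81 × 10^2.
8 → grey
1 → brown
Multiplier 10^2 → red.
±2% tolerance → red.

grey, brown, red, red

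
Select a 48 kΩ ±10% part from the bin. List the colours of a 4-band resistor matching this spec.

48000 Ω = 48 × 10^3.
4 → yellow
8 → grey
Multiplier 10^3 → orange.
±10% tolerance → silver.

yellow, grey, orange, silver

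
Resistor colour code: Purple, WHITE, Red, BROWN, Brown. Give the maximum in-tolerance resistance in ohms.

7999.2 Ω

Violet → 7 (first significant figure)
White → 9 (second significant figure)
Red → 2 (third significant figure)
Brown → ×10 multiplier
Brown → ±1% tolerance
792 × 10 = 7920 Ω
Maximum = 7920 × (1 + 1/100) = 7999.2 Ω.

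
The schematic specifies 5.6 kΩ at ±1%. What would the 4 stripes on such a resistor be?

green, blue, red, brown

5600 Ω = 56 × 10^2.
5 → green
6 → blue
Multiplier 10^2 → red.
±1% tolerance → brown.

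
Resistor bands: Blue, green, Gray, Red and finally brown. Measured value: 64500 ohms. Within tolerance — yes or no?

Blue → 6 (first significant figure)
Green → 5 (second significant figure)
Grey → 8 (third significant figure)
Red → ×10^2 multiplier
Brown → ±1% tolerance
658 × 100 = 65800 Ω
Allowed range: 65142 Ω to 66458 Ω.
64500 ohms lies outside that range.

no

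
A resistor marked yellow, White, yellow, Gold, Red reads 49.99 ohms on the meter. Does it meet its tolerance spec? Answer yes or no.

yes

Yellow → 4 (first significant figure)
White → 9 (second significant figure)
Yellow → 4 (third significant figure)
Gold → ×0.1 multiplier
Red → ±2% tolerance
494 × 0.1 = 49.4 Ω
Allowed range: 48.412 Ω to 50.388 Ω.
49.99 ohms lies inside that range.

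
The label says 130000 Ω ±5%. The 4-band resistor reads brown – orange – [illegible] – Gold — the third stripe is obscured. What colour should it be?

yellow

130000 Ω = 13 × 10^4.
The third band is the multiplier, 10^4, which is yellow.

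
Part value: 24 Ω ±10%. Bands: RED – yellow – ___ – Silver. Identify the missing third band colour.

black

24 Ω = 24 × 10^0.
The third band is the multiplier, 10^0, which is black.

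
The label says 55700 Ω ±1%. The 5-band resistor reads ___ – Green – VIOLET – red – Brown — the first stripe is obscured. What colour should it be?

green

55700 Ω = 557 × 10^2.
The first band gives digit 5 of the significand, and 5 is green.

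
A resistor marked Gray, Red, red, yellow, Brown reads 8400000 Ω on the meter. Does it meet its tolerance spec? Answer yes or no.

no

Grey → 8 (first significant figure)
Red → 2 (second significant figure)
Red → 2 (third significant figure)
Yellow → ×10^4 multiplier
Brown → ±1% tolerance
822 × 10000 = 8220000 Ω
Allowed range: 8137800 Ω to 8302200 Ω.
8400000 Ω lies outside that range.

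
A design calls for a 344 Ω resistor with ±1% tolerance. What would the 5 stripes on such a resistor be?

orange, yellow, yellow, black, brown

344 Ω = 344 × 10^0.
3 → orange
4 → yellow
4 → yellow
Multiplier 10^0 → black.
±1% tolerance → brown.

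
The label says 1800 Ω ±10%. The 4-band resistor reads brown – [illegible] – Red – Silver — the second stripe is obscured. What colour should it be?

1800 Ω = 18 × 10^2.
The second band gives digit 8 of the significand, and 8 is grey.

grey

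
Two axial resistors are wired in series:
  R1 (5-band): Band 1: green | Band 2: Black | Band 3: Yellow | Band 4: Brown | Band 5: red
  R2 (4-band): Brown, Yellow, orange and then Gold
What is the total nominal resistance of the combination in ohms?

R1: green, black, yellow → 504; brown ×10 → 5040 Ω.
R2: brown, yellow → 14; orange ×10^3 → 14000 Ω.
Series: 5040 + 14000 = 19040 Ω.

19040 Ω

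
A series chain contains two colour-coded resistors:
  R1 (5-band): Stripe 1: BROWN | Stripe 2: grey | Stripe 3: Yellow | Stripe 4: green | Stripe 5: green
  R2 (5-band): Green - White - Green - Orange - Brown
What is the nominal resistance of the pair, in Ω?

18995000 Ω

R1: brown, grey, yellow → 184; green ×10^5 → 18400000 Ω.
R2: green, white, green → 595; orange ×10^3 → 595000 Ω.
Series: 18400000 + 595000 = 18995000 Ω.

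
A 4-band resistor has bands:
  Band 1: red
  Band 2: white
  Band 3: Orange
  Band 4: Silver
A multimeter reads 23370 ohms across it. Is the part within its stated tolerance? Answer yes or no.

Red → 2 (first significant figure)
White → 9 (second significant figure)
Orange → ×10^3 multiplier
Silver → ±10% tolerance
29 × 1000 = 29000 Ω
Allowed range: 26100 Ω to 31900 Ω.
23370 ohms lies outside that range.

no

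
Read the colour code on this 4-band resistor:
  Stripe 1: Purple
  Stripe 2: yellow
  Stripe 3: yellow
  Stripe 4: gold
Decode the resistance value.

Violet → 7 (first significant figure)
Yellow → 4 (second significant figure)
Yellow → ×10^4 multiplier
74 × 10000 = 740000 Ω

740000 Ω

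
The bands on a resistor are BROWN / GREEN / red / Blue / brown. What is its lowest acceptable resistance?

150480000 Ω

Brown → 1 (first significant figure)
Green → 5 (second significant figure)
Red → 2 (third significant figure)
Blue → ×10^6 multiplier
Brown → ±1% tolerance
152 × 1000000 = 152000000 Ω
Lowest = 152000000 × (1 − 1/100) = 150480000 Ω.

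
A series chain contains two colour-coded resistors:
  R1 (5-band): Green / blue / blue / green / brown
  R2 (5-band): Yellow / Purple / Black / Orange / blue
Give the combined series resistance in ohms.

R1: green, blue, blue → 566; green ×10^5 → 56600000 Ω.
R2: yellow, violet, black → 470; orange ×10^3 → 470000 Ω.
Series: 56600000 + 470000 = 57070000 Ω.

57070000 Ω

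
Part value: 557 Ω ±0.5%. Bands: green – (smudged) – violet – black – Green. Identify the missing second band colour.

green

557 Ω = 557 × 10^0.
The second band gives digit 5 of the significand, and 5 is green.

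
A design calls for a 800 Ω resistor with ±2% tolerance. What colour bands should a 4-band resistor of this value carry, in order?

800 Ω = 80 × 10^1.
8 → grey
0 → black
Multiplier 10^1 → brown.
±2% tolerance → red.

grey, black, brown, red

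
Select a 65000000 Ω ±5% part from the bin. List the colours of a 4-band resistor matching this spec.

65000000 Ω = 65 × 10^6.
6 → blue
5 → green
Multiplier 10^6 → blue.
±5% tolerance → gold.

blue, green, blue, gold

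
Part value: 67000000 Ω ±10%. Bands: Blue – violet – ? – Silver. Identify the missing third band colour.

67000000 Ω = 67 × 10^6.
The third band is the multiplier, 10^6, which is blue.

blue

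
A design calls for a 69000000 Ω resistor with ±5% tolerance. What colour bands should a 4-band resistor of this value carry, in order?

69000000 Ω = 69 × 10^6.
6 → blue
9 → white
Multiplier 10^6 → blue.
±5% tolerance → gold.

blue, white, blue, gold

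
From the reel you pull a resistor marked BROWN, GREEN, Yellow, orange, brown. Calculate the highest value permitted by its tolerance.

Brown → 1 (first significant figure)
Green → 5 (second significant figure)
Yellow → 4 (third significant figure)
Orange → ×10^3 multiplier
Brown → ±1% tolerance
154 × 1000 = 154000 Ω
Highest = 154000 × (1 + 1/100) = 155540 Ω.

155540 Ω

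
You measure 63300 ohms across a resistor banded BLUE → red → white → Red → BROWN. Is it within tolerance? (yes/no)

yes

Blue → 6 (first significant figure)
Red → 2 (second significant figure)
White → 9 (third significant figure)
Red → ×10^2 multiplier
Brown → ±1% tolerance
629 × 100 = 62900 Ω
Allowed range: 62271 Ω to 63529 Ω.
63300 ohms lies inside that range.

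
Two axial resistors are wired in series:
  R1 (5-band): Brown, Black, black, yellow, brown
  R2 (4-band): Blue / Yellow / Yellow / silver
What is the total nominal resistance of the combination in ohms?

1640000 Ω

R1: brown, black, black → 100; yellow ×10^4 → 1000000 Ω.
R2: blue, yellow → 64; yellow ×10^4 → 640000 Ω.
Series: 1000000 + 640000 = 1640000 Ω.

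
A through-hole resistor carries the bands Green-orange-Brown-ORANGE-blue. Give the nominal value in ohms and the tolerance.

531000 Ω ±0.25%

Green → 5 (first significant figure)
Orange → 3 (second significant figure)
Brown → 1 (third significant figure)
Orange → ×10^3 multiplier
Blue → ±0.25% tolerance
531 × 1000 = 531000 Ω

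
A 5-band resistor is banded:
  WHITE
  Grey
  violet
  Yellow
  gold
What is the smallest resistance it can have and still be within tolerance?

White → 9 (first significant figure)
Grey → 8 (second significant figure)
Violet → 7 (third significant figure)
Yellow → ×10^4 multiplier
Gold → ±5% tolerance
987 × 10000 = 9870000 Ω
Smallest = 9870000 × (1 − 5/100) = 9376500 Ω.

9376500 Ω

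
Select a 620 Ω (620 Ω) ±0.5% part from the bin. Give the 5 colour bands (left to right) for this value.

blue, red, black, black, green

620 Ω = 620 × 10^0.
6 → blue
2 → red
0 → black
Multiplier 10^0 → black.
±0.5% tolerance → green.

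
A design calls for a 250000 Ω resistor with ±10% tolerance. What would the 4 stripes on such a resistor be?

250000 Ω = 25 × 10^4.
2 → red
5 → green
Multiplier 10^4 → yellow.
±10% tolerance → silver.

red, green, yellow, silver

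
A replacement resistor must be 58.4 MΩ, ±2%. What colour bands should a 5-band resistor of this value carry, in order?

58400000 Ω = 584 × 10^5.
5 → green
8 → grey
4 → yellow
Multiplier 10^5 → green.
±2% tolerance → red.

green, grey, yellow, green, red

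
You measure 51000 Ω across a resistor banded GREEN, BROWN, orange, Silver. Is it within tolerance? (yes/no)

Green → 5 (first significant figure)
Brown → 1 (second significant figure)
Orange → ×10^3 multiplier
Silver → ±10% tolerance
51 × 1000 = 51000 Ω
Allowed range: 45900 Ω to 56100 Ω.
51000 Ω lies inside that range.

yes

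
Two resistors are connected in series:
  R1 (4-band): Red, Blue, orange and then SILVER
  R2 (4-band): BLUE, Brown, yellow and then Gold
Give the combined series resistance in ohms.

636000 Ω

R1: red, blue → 26; orange ×10^3 → 26000 Ω.
R2: blue, brown → 61; yellow ×10^4 → 610000 Ω.
Series: 26000 + 610000 = 636000 Ω.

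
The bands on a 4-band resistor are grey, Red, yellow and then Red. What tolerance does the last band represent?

±2%

The last band, red, is the tolerance band.
Red corresponds to ±2%.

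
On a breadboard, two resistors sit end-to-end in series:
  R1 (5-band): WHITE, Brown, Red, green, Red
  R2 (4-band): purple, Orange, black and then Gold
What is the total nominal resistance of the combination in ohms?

91200073 Ω

R1: white, brown, red → 912; green ×10^5 → 91200000 Ω.
R2: violet, orange → 73; black ×1 → 73 Ω.
Series: 91200000 + 73 = 91200073 Ω.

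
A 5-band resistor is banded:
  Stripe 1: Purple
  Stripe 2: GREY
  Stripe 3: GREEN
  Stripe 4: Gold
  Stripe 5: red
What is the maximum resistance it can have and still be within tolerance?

80.07 Ω

Violet → 7 (first significant figure)
Grey → 8 (second significant figure)
Green → 5 (third significant figure)
Gold → ×0.1 multiplier
Red → ±2% tolerance
785 × 0.1 = 78.5 Ω
Maximum = 78.5 × (1 + 2/100) = 80.07 Ω.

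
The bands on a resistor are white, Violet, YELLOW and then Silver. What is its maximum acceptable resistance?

1067000 Ω

White → 9 (first significant figure)
Violet → 7 (second significant figure)
Yellow → ×10^4 multiplier
Silver → ±10% tolerance
97 × 10000 = 970000 Ω
Maximum = 970000 × (1 + 10/100) = 1067000 Ω.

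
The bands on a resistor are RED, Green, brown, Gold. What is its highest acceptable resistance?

262.5 Ω

Red → 2 (first significant figure)
Green → 5 (second significant figure)
Brown → ×10 multiplier
Gold → ±5% tolerance
25 × 10 = 250 Ω
Highest = 250 × (1 + 5/100) = 262.5 Ω.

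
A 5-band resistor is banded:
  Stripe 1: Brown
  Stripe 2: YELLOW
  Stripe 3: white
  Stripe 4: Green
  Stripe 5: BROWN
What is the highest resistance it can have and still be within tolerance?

15049000 Ω

Brown → 1 (first significant figure)
Yellow → 4 (second significant figure)
White → 9 (third significant figure)
Green → ×10^5 multiplier
Brown → ±1% tolerance
149 × 100000 = 14900000 Ω
Highest = 14900000 × (1 + 1/100) = 15049000 Ω.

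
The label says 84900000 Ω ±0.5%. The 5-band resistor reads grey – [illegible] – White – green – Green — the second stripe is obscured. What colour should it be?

84900000 Ω = 849 × 10^5.
The second band gives digit 4 of the significand, and 4 is yellow.

yellow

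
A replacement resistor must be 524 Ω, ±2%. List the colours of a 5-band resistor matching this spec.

524 Ω = 524 × 10^0.
5 → green
2 → red
4 → yellow
Multiplier 10^0 → black.
±2% tolerance → red.

green, red, yellow, black, red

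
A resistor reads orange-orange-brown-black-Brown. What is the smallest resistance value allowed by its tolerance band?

327.69 Ω

Orange → 3 (first significant figure)
Orange → 3 (second significant figure)
Brown → 1 (third significant figure)
Black → ×1 multiplier
Brown → ±1% tolerance
331 × 1 = 331 Ω
Smallest = 331 × (1 − 1/100) = 327.69 Ω.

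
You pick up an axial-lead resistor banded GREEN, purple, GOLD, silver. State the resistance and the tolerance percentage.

5.7 Ω ±10%

Green → 5 (first significant figure)
Violet → 7 (second significant figure)
Gold → ×0.1 multiplier
Silver → ±10% tolerance
57 × 0.1 = 5.7 Ω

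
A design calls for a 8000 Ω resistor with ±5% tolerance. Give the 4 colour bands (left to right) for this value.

8000 Ω = 80 × 10^2.
8 → grey
0 → black
Multiplier 10^2 → red.
±5% tolerance → gold.

grey, black, red, gold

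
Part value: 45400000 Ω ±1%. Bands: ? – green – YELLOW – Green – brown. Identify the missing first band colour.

yellow

45400000 Ω = 454 × 10^5.
The first band gives digit 4 of the significand, and 4 is yellow.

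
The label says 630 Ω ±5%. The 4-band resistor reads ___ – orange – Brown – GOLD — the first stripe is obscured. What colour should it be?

blue

630 Ω = 63 × 10^1.
The first band gives digit 6 of the significand, and 6 is blue.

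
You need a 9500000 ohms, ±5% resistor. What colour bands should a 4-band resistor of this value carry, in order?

9500000 Ω = 95 × 10^5.
9 → white
5 → green
Multiplier 10^5 → green.
±5% tolerance → gold.

white, green, green, gold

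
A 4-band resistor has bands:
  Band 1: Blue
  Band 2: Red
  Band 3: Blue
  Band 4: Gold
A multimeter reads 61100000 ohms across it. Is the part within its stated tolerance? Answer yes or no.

Blue → 6 (first significant figure)
Red → 2 (second significant figure)
Blue → ×10^6 multiplier
Gold → ±5% tolerance
62 × 1000000 = 62000000 Ω
Allowed range: 58900000 Ω to 65100000 Ω.
61100000 ohms lies inside that range.

yes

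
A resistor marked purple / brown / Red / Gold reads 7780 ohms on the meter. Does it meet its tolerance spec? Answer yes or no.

no

Violet → 7 (first significant figure)
Brown → 1 (second significant figure)
Red → ×10^2 multiplier
Gold → ±5% tolerance
71 × 100 = 7100 Ω
Allowed range: 6745 Ω to 7455 Ω.
7780 ohms lies outside that range.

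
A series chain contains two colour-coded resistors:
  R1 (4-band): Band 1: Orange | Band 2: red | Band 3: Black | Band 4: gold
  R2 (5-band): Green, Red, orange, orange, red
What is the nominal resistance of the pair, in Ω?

523032 Ω

R1: orange, red → 32; black ×1 → 32 Ω.
R2: green, red, orange → 523; orange ×10^3 → 523000 Ω.
Series: 32 + 523000 = 523032 Ω.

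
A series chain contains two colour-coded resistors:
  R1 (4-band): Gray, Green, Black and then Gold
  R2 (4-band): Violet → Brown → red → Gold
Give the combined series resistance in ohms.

R1: grey, green → 85; black ×1 → 85 Ω.
R2: violet, brown → 71; red ×10^2 → 7100 Ω.
Series: 85 + 7100 = 7185 Ω.

7185 Ω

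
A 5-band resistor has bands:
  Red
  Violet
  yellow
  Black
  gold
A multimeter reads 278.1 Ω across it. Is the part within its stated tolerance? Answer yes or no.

Red → 2 (first significant figure)
Violet → 7 (second significant figure)
Yellow → 4 (third significant figure)
Black → ×1 multiplier
Gold → ±5% tolerance
274 × 1 = 274 Ω
Allowed range: 260.3 Ω to 287.7 Ω.
278.1 Ω lies inside that range.

yes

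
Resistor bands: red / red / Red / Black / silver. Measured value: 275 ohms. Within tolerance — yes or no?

no

Red → 2 (first significant figure)
Red → 2 (second significant figure)
Red → 2 (third significant figure)
Black → ×1 multiplier
Silver → ±10% tolerance
222 × 1 = 222 Ω
Allowed range: 199.8 Ω to 244.2 Ω.
275 ohms lies outside that range.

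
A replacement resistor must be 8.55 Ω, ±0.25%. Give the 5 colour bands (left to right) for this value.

grey, green, green, silver, blue

8.55 Ω = 855 × 10^-2.
8 → grey
5 → green
5 → green
Multiplier 10^-2 → silver.
±0.25% tolerance → blue.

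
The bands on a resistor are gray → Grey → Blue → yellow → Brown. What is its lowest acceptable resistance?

Grey → 8 (first significant figure)
Grey → 8 (second significant figure)
Blue → 6 (third significant figure)
Yellow → ×10^4 multiplier
Brown → ±1% tolerance
886 × 10000 = 8860000 Ω
Lowest = 8860000 × (1 − 1/100) = 8771400 Ω.

8771400 Ω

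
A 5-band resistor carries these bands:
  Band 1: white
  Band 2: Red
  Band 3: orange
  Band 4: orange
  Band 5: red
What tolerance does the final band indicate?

±2%

The last band, red, is the tolerance band.
Red corresponds to ±2%.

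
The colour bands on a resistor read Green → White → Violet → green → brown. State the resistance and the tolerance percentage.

Green → 5 (first significant figure)
White → 9 (second significant figure)
Violet → 7 (third significant figure)
Green → ×10^5 multiplier
Brown → ±1% tolerance
597 × 100000 = 59700000 Ω

59700000 Ω ±1%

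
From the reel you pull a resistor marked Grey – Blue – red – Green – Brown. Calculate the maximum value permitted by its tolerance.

Grey → 8 (first significant figure)
Blue → 6 (second significant figure)
Red → 2 (third significant figure)
Green → ×10^5 multiplier
Brown → ±1% tolerance
862 × 100000 = 86200000 Ω
Maximum = 86200000 × (1 + 1/100) = 87062000 Ω.

87062000 Ω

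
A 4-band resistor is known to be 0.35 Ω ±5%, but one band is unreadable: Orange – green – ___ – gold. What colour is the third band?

silver

0.35 Ω = 35 × 10^-2.
The third band is the multiplier, 10^-2, which is silver.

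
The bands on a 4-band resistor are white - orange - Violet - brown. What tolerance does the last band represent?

The last band, brown, is the tolerance band.
Brown corresponds to ±1%.

±1%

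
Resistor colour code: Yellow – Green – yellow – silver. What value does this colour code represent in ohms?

450000 Ω

Yellow → 4 (first significant figure)
Green → 5 (second significant figure)
Yellow → ×10^4 multiplier
45 × 10000 = 450000 Ω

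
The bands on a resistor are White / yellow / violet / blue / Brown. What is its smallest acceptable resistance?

White → 9 (first significant figure)
Yellow → 4 (second significant figure)
Violet → 7 (third significant figure)
Blue → ×10^6 multiplier
Brown → ±1% tolerance
947 × 1000000 = 947000000 Ω
Smallest = 947000000 × (1 − 1/100) = 937530000 Ω.

937530000 Ω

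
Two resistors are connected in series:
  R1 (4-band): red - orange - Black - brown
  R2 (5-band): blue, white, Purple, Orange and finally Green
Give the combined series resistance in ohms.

697023 Ω

R1: red, orange → 23; black ×1 → 23 Ω.
R2: blue, white, violet → 697; orange ×10^3 → 697000 Ω.
Series: 23 + 697000 = 697023 Ω.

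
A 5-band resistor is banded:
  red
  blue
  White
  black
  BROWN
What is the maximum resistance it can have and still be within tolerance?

Red → 2 (first significant figure)
Blue → 6 (second significant figure)
White → 9 (third significant figure)
Black → ×1 multiplier
Brown → ±1% tolerance
269 × 1 = 269 Ω
Maximum = 269 × (1 + 1/100) = 271.69 Ω.

271.69 Ω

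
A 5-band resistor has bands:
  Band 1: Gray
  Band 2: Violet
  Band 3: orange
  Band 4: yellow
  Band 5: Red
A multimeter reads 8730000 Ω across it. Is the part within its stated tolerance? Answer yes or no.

yes

Grey → 8 (first significant figure)
Violet → 7 (second significant figure)
Orange → 3 (third significant figure)
Yellow → ×10^4 multiplier
Red → ±2% tolerance
873 × 10000 = 8730000 Ω
Allowed range: 8555400 Ω to 8904600 Ω.
8730000 Ω lies inside that range.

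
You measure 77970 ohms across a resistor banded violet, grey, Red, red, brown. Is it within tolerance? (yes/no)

yes

Violet → 7 (first significant figure)
Grey → 8 (second significant figure)
Red → 2 (third significant figure)
Red → ×10^2 multiplier
Brown → ±1% tolerance
782 × 100 = 78200 Ω
Allowed range: 77418 Ω to 78982 Ω.
77970 ohms lies inside that range.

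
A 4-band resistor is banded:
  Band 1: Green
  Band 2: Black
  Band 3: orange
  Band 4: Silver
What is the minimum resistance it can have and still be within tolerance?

Green → 5 (first significant figure)
Black → 0 (second significant figure)
Orange → ×10^3 multiplier
Silver → ±10% tolerance
50 × 1000 = 50000 Ω
Minimum = 50000 × (1 − 10/100) = 45000 Ω.

45000 Ω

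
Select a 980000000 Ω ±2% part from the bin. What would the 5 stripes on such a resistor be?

980000000 Ω = 980 × 10^6.
9 → white
8 → grey
0 → black
Multiplier 10^6 → blue.
±2% tolerance → red.

white, grey, black, blue, red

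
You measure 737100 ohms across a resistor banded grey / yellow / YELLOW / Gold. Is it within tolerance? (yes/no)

Grey → 8 (first significant figure)
Yellow → 4 (second significant figure)
Yellow → ×10^4 multiplier
Gold → ±5% tolerance
84 × 10000 = 840000 Ω
Allowed range: 798000 Ω to 882000 Ω.
737100 ohms lies outside that range.

no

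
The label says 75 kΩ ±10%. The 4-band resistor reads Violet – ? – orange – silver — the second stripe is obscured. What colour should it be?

green

75000 Ω = 75 × 10^3.
The second band gives digit 5 of the significand, and 5 is green.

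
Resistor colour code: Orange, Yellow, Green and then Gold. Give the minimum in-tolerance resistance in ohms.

Orange → 3 (first significant figure)
Yellow → 4 (second significant figure)
Green → ×10^5 multiplier
Gold → ±5% tolerance
34 × 100000 = 3400000 Ω
Minimum = 3400000 × (1 − 5/100) = 3230000 Ω.

3230000 Ω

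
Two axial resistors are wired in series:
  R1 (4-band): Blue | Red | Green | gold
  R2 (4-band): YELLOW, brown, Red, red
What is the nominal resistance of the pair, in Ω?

R1: blue, red → 62; green ×10^5 → 6200000 Ω.
R2: yellow, brown → 41; red ×10^2 → 4100 Ω.
Series: 6200000 + 4100 = 6204100 Ω.

6204100 Ω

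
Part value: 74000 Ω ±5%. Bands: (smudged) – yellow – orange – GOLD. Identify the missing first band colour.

violet

74000 Ω = 74 × 10^3.
The first band gives digit 7 of the significand, and 7 is violet.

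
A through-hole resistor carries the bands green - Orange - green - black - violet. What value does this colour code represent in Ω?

535 Ω

Green → 5 (first significant figure)
Orange → 3 (second significant figure)
Green → 5 (third significant figure)
Black → ×1 multiplier
535 × 1 = 535 Ω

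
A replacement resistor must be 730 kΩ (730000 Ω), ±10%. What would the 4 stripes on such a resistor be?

730000 Ω = 73 × 10^4.
7 → violet
3 → orange
Multiplier 10^4 → yellow.
±10% tolerance → silver.

violet, orange, yellow, silver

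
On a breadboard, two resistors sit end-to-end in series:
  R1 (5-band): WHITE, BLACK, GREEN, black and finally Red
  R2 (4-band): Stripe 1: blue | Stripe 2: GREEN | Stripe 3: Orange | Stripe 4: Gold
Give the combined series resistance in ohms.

R1: white, black, green → 905; black ×1 → 905 Ω.
R2: blue, green → 65; orange ×10^3 → 65000 Ω.
Series: 905 + 65000 = 65905 Ω.

65905 Ω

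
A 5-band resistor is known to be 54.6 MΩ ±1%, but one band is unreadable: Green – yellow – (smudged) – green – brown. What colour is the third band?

54600000 Ω = 546 × 10^5.
The third band gives digit 6 of the significand, and 6 is blue.

blue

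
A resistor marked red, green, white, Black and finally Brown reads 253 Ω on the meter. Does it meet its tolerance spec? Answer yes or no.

Red → 2 (first significant figure)
Green → 5 (second significant figure)
White → 9 (third significant figure)
Black → ×1 multiplier
Brown → ±1% tolerance
259 × 1 = 259 Ω
Allowed range: 256.41 Ω to 261.59 Ω.
253 Ω lies outside that range.

no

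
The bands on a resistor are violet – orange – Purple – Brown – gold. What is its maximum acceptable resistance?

7738.5 Ω

Violet → 7 (first significant figure)
Orange → 3 (second significant figure)
Violet → 7 (third significant figure)
Brown → ×10 multiplier
Gold → ±5% tolerance
737 × 10 = 7370 Ω
Maximum = 7370 × (1 + 5/100) = 7738.5 Ω.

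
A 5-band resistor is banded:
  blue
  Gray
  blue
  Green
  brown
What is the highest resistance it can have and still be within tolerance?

69286000 Ω

Blue → 6 (first significant figure)
Grey → 8 (second significant figure)
Blue → 6 (third significant figure)
Green → ×10^5 multiplier
Brown → ±1% tolerance
686 × 100000 = 68600000 Ω
Highest = 68600000 × (1 + 1/100) = 69286000 Ω.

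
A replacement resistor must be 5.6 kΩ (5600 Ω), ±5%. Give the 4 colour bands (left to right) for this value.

5600 Ω = 56 × 10^2.
5 → green
6 → blue
Multiplier 10^2 → red.
±5% tolerance → gold.

green, blue, red, gold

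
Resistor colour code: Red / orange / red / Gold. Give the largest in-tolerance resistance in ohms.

Red → 2 (first significant figure)
Orange → 3 (second significant figure)
Red → ×10^2 multiplier
Gold → ±5% tolerance
23 × 100 = 2300 Ω
Largest = 2300 × (1 + 5/100) = 2415 Ω.

2415 Ω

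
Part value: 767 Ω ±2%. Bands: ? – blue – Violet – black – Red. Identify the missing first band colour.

violet

767 Ω = 767 × 10^0.
The first band gives digit 7 of the significand, and 7 is violet.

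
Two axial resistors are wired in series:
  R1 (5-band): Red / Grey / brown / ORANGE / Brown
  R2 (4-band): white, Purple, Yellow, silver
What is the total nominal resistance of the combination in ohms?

1251000 Ω

R1: red, grey, brown → 281; orange ×10^3 → 281000 Ω.
R2: white, violet → 97; yellow ×10^4 → 970000 Ω.
Series: 281000 + 970000 = 1251000 Ω.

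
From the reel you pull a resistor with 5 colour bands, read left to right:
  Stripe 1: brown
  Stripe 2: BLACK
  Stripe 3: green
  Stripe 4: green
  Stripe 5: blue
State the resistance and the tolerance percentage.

Brown → 1 (first significant figure)
Black → 0 (second significant figure)
Green → 5 (third significant figure)
Green → ×10^5 multiplier
Blue → ±0.25% tolerance
105 × 100000 = 10500000 Ω

10500000 Ω ±0.25%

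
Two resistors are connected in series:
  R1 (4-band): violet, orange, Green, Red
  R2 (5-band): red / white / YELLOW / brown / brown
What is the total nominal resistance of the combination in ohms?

R1: violet, orange → 73; green ×10^5 → 7300000 Ω.
R2: red, white, yellow → 294; brown ×10 → 2940 Ω.
Series: 7300000 + 2940 = 7302940 Ω.

7302940 Ω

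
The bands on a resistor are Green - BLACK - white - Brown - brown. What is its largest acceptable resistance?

Green → 5 (first significant figure)
Black → 0 (second significant figure)
White → 9 (third significant figure)
Brown → ×10 multiplier
Brown → ±1% tolerance
509 × 10 = 5090 Ω
Largest = 5090 × (1 + 1/100) = 5140.9 Ω.

5140.9 Ω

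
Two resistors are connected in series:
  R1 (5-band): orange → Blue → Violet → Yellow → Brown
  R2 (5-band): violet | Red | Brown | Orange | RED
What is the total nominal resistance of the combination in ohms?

4391000 Ω

R1: orange, blue, violet → 367; yellow ×10^4 → 3670000 Ω.
R2: violet, red, brown → 721; orange ×10^3 → 721000 Ω.
Series: 3670000 + 721000 = 4391000 Ω.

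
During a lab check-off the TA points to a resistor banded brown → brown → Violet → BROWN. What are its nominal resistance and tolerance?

110000000 Ω ±1%

Brown → 1 (first significant figure)
Brown → 1 (second significant figure)
Violet → ×10^7 multiplier
Brown → ±1% tolerance
11 × 10000000 = 110000000 Ω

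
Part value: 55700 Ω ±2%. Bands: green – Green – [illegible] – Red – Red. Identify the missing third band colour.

55700 Ω = 557 × 10^2.
The third band gives digit 7 of the significand, and 7 is violet.

violet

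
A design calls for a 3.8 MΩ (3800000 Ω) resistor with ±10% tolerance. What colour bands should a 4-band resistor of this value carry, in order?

orange, grey, green, silver

3800000 Ω = 38 × 10^5.
3 → orange
8 → grey
Multiplier 10^5 → green.
±10% tolerance → silver.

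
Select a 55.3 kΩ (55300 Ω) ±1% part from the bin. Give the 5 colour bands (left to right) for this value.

55300 Ω = 553 × 10^2.
5 → green
5 → green
3 → orange
Multiplier 10^2 → red.
±1% tolerance → brown.

green, green, orange, red, brown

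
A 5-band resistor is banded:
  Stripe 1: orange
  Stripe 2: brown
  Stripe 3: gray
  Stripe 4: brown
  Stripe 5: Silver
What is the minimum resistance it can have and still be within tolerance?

Orange → 3 (first significant figure)
Brown → 1 (second significant figure)
Grey → 8 (third significant figure)
Brown → ×10 multiplier
Silver → ±10% tolerance
318 × 10 = 3180 Ω
Minimum = 3180 × (1 − 10/100) = 2862 Ω.

2862 Ω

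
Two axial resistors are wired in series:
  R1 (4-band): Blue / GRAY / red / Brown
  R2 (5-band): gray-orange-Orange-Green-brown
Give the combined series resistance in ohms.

R1: blue, grey → 68; red ×10^2 → 6800 Ω.
R2: grey, orange, orange → 833; green ×10^5 → 83300000 Ω.
Series: 6800 + 83300000 = 83306800 Ω.

83306800 Ω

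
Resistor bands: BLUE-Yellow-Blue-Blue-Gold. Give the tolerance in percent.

The last band, gold, is the tolerance band.
Gold corresponds to ±5%.

±5%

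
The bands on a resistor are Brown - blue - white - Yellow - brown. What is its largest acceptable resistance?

1706900 Ω

Brown → 1 (first significant figure)
Blue → 6 (second significant figure)
White → 9 (third significant figure)
Yellow → ×10^4 multiplier
Brown → ±1% tolerance
169 × 10000 = 1690000 Ω
Largest = 1690000 × (1 + 1/100) = 1706900 Ω.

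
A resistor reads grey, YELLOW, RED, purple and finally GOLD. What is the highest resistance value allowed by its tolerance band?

Grey → 8 (first significant figure)
Yellow → 4 (second significant figure)
Red → 2 (third significant figure)
Violet → ×10^7 multiplier
Gold → ±5% tolerance
842 × 10000000 = 8420000000 Ω
Highest = 8420000000 × (1 + 5/100) = 8841000000 Ω.

8841000000 Ω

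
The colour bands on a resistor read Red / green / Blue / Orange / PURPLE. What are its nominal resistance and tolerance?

256000 Ω ±0.1%

Red → 2 (first significant figure)
Green → 5 (second significant figure)
Blue → 6 (third significant figure)
Orange → ×10^3 multiplier
Violet → ±0.1% tolerance
256 × 1000 = 256000 Ω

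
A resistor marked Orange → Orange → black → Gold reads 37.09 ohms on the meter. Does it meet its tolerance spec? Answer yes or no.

Orange → 3 (first significant figure)
Orange → 3 (second significant figure)
Black → ×1 multiplier
Gold → ±5% tolerance
33 × 1 = 33 Ω
Allowed range: 31.35 Ω to 34.65 Ω.
37.09 ohms lies outside that range.

no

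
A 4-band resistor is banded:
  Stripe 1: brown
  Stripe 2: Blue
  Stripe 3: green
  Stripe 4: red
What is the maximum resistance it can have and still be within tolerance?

Brown → 1 (first significant figure)
Blue → 6 (second significant figure)
Green → ×10^5 multiplier
Red → ±2% tolerance
16 × 100000 = 1600000 Ω
Maximum = 1600000 × (1 + 2/100) = 1632000 Ω.

1632000 Ω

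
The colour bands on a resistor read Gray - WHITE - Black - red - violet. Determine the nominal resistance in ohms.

89000 Ω

Grey → 8 (first significant figure)
White → 9 (second significant figure)
Black → 0 (third significant figure)
Red → ×10^2 multiplier
890 × 100 = 89000 Ω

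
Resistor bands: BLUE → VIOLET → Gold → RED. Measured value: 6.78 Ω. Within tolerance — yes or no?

yes

Blue → 6 (first significant figure)
Violet → 7 (second significant figure)
Gold → ×0.1 multiplier
Red → ±2% tolerance
67 × 0.1 = 6.7 Ω
Allowed range: 6.566 Ω to 6.834 Ω.
6.78 Ω lies inside that range.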